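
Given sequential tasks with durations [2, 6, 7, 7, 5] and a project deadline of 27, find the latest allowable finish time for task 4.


LF(activity 4) = deadline - sum of successor durations
Successors: activities 5 through 5 with durations [5]
Sum of successor durations = 5
LF = 27 - 5 = 22

22


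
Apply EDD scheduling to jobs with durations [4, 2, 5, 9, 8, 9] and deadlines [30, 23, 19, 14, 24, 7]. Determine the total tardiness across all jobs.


Sort by due date (EDD order): [(9, 7), (9, 14), (5, 19), (2, 23), (8, 24), (4, 30)]
Compute completion times and tardiness:
  Job 1: p=9, d=7, C=9, tardiness=max(0,9-7)=2
  Job 2: p=9, d=14, C=18, tardiness=max(0,18-14)=4
  Job 3: p=5, d=19, C=23, tardiness=max(0,23-19)=4
  Job 4: p=2, d=23, C=25, tardiness=max(0,25-23)=2
  Job 5: p=8, d=24, C=33, tardiness=max(0,33-24)=9
  Job 6: p=4, d=30, C=37, tardiness=max(0,37-30)=7
Total tardiness = 28

28


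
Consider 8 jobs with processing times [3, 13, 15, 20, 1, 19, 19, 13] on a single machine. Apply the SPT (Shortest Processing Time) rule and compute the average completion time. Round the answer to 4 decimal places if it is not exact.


Sort jobs by processing time (SPT order): [1, 3, 13, 13, 15, 19, 19, 20]
Compute completion times sequentially:
  Job 1: processing = 1, completes at 1
  Job 2: processing = 3, completes at 4
  Job 3: processing = 13, completes at 17
  Job 4: processing = 13, completes at 30
  Job 5: processing = 15, completes at 45
  Job 6: processing = 19, completes at 64
  Job 7: processing = 19, completes at 83
  Job 8: processing = 20, completes at 103
Sum of completion times = 347
Average completion time = 347/8 = 43.375

43.375


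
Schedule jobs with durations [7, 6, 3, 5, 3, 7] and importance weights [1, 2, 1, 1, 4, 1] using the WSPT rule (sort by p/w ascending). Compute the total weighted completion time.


Compute p/w ratios and sort ascending (WSPT): [(3, 4), (6, 2), (3, 1), (5, 1), (7, 1), (7, 1)]
Compute weighted completion times:
  Job (p=3,w=4): C=3, w*C=4*3=12
  Job (p=6,w=2): C=9, w*C=2*9=18
  Job (p=3,w=1): C=12, w*C=1*12=12
  Job (p=5,w=1): C=17, w*C=1*17=17
  Job (p=7,w=1): C=24, w*C=1*24=24
  Job (p=7,w=1): C=31, w*C=1*31=31
Total weighted completion time = 114

114


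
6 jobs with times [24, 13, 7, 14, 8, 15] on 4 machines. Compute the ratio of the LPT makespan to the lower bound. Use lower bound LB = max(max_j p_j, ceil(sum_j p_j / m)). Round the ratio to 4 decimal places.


LPT order: [24, 15, 14, 13, 8, 7]
Machine loads after assignment: [24, 15, 21, 21]
LPT makespan = 24
Lower bound = max(max_job, ceil(total/4)) = max(24, 21) = 24
Ratio = 24 / 24 = 1.0

1.0


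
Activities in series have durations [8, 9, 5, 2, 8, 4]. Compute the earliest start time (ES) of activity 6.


Activity 6 starts after activities 1 through 5 complete.
Predecessor durations: [8, 9, 5, 2, 8]
ES = 8 + 9 + 5 + 2 + 8 = 32

32


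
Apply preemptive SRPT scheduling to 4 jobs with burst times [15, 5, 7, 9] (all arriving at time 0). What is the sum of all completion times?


Since all jobs arrive at t=0, SRPT equals SPT ordering.
SPT order: [5, 7, 9, 15]
Completion times:
  Job 1: p=5, C=5
  Job 2: p=7, C=12
  Job 3: p=9, C=21
  Job 4: p=15, C=36
Total completion time = 5 + 12 + 21 + 36 = 74

74


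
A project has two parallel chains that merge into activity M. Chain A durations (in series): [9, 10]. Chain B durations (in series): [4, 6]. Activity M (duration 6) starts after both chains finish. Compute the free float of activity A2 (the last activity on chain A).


ES(A2) = sum of predecessors on chain A = 9
EF(A2) = ES + duration = 9 + 10 = 19
Successor of A2 is M. ES(M) = max(sum(A), sum(B)) = max(19, 10) = 19
Free float = ES(successor) - EF(current) = 19 - 19 = 0

0


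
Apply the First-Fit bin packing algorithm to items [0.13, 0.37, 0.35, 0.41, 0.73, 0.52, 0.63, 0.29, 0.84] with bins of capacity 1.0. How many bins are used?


Place items sequentially using First-Fit:
  Item 0.13 -> new Bin 1
  Item 0.37 -> Bin 1 (now 0.5)
  Item 0.35 -> Bin 1 (now 0.85)
  Item 0.41 -> new Bin 2
  Item 0.73 -> new Bin 3
  Item 0.52 -> Bin 2 (now 0.93)
  Item 0.63 -> new Bin 4
  Item 0.29 -> Bin 4 (now 0.92)
  Item 0.84 -> new Bin 5
Total bins used = 5

5


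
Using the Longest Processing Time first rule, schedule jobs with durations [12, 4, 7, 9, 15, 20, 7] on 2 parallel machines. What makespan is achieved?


Sort jobs in decreasing order (LPT): [20, 15, 12, 9, 7, 7, 4]
Assign each job to the least loaded machine:
  Machine 1: jobs [20, 9, 7], load = 36
  Machine 2: jobs [15, 12, 7, 4], load = 38
Makespan = max load = 38

38


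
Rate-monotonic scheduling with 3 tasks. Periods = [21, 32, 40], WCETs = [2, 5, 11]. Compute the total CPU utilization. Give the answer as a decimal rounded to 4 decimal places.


Compute individual utilizations (exact fractions):
  Task 1: C/T = 2/21 (approx. 0.0952)
  Task 2: C/T = 5/32 (approx. 0.1563)
  Task 3: C/T = 11/40 (approx. 0.275)
Total utilization U = 2/21 + 5/32 + 11/40 = 1769/3360
Rounded to 4 decimal places: U = 0.5265
RM (Liu & Layland) bound for 3 tasks = 0.779763; compare with U = 1769/3360 (approx. 0.526488)
U <= bound, so schedulable by RM sufficient condition.

0.5265


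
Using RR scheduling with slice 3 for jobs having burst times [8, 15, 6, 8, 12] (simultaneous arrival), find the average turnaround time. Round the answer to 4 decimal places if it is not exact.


Time quantum = 3
Execution trace:
  J1 runs 3 units, time = 3
  J2 runs 3 units, time = 6
  J3 runs 3 units, time = 9
  J4 runs 3 units, time = 12
  J5 runs 3 units, time = 15
  J1 runs 3 units, time = 18
  J2 runs 3 units, time = 21
  J3 runs 3 units, time = 24
  J4 runs 3 units, time = 27
  J5 runs 3 units, time = 30
  J1 runs 2 units, time = 32
  J2 runs 3 units, time = 35
  J4 runs 2 units, time = 37
  J5 runs 3 units, time = 40
  J2 runs 3 units, time = 43
  J5 runs 3 units, time = 46
  J2 runs 3 units, time = 49
Finish times: [32, 49, 24, 37, 46]
Average turnaround = 188/5 = 37.6

37.6


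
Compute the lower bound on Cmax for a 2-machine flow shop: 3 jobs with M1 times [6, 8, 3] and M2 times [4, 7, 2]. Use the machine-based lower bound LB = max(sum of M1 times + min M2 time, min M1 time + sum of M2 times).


LB1 = sum(M1 times) + min(M2 times) = 17 + 2 = 19
LB2 = min(M1 times) + sum(M2 times) = 3 + 13 = 16
Lower bound = max(LB1, LB2) = max(19, 16) = 19

19


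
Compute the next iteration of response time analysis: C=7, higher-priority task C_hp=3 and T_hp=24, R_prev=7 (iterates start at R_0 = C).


R_next = C + ceil(R_prev / T_hp) * C_hp
ceil(7 / 24) = ceil(0.2917) = 1
Interference = 1 * 3 = 3
R_next = 7 + 3 = 10

10


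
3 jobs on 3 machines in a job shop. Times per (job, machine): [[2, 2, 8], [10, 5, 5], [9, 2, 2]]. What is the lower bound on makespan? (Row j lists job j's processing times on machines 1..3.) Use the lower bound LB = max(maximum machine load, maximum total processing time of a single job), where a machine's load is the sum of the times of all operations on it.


Machine loads:
  Machine 1: 2 + 10 + 9 = 21
  Machine 2: 2 + 5 + 2 = 9
  Machine 3: 8 + 5 + 2 = 15
Max machine load = 21
Job totals:
  Job 1: 12
  Job 2: 20
  Job 3: 13
Max job total = 20
Lower bound = max(21, 20) = 21

21


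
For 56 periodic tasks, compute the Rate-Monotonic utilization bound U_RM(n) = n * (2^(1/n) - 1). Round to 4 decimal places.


Compute 2^(1/56) = 1.0124545481
Subtract 1: 1.0124545481 - 1 = 0.0124545481
Multiply by n: 56 * 0.0124545481 = 0.6974546936
Round to 4 dp: 0.6975

0.6975


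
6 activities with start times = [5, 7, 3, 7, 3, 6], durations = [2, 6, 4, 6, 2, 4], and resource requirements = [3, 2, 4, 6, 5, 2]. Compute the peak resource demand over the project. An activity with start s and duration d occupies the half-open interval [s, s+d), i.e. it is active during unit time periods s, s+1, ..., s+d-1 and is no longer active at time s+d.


Each activity i is active on [start_i, start_i + duration_i).
Compute total resource usage per time slot:
  t=0: active resources = [], total = 0
  t=1: active resources = [], total = 0
  t=2: active resources = [], total = 0
  t=3: active resources = [4, 5], total = 9
  t=4: active resources = [4, 5], total = 9
  t=5: active resources = [3, 4], total = 7
  t=6: active resources = [3, 4, 2], total = 9
  t=7: active resources = [2, 6, 2], total = 10
  t=8: active resources = [2, 6, 2], total = 10
  t=9: active resources = [2, 6, 2], total = 10
  t=10: active resources = [2, 6], total = 8
  t=11: active resources = [2, 6], total = 8
  t=12: active resources = [2, 6], total = 8
Peak resource demand = 10

10


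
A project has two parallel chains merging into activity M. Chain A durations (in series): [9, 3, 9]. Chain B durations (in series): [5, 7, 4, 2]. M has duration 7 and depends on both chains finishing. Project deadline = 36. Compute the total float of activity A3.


Forward pass: ES(A3) = sum of predecessors on chain A = 12
EF = ES + duration = 12 + 9 = 21
Backward pass: LF(M) = deadline = 36; LS(M) = 36 - 7 = 29
LF(A3) = LS(M) - sum(successors on chain A) = 29 - 0 = 29
LS = LF - duration = 29 - 9 = 20
Total float = LS - ES = 20 - 12 = 8

8


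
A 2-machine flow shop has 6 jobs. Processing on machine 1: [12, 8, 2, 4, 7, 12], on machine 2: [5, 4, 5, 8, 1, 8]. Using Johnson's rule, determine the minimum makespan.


Apply Johnson's rule:
  Group 1 (a <= b): [(3, 2, 5), (4, 4, 8)]
  Group 2 (a > b): [(6, 12, 8), (1, 12, 5), (2, 8, 4), (5, 7, 1)]
Optimal job order: [3, 4, 6, 1, 2, 5]
Schedule:
  Job 3: M1 done at 2, M2 done at 7
  Job 4: M1 done at 6, M2 done at 15
  Job 6: M1 done at 18, M2 done at 26
  Job 1: M1 done at 30, M2 done at 35
  Job 2: M1 done at 38, M2 done at 42
  Job 5: M1 done at 45, M2 done at 46
Makespan = 46

46


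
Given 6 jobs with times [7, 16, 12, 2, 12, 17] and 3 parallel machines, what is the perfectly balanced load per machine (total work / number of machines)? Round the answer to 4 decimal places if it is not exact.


Total processing time = 7 + 16 + 12 + 2 + 12 + 17 = 66
Number of machines = 3
Ideal balanced load = 66 / 3 = 22.0

22.0


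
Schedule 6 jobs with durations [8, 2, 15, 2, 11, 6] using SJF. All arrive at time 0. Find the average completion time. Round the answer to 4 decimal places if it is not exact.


SJF order (ascending): [2, 2, 6, 8, 11, 15]
Completion times:
  Job 1: burst=2, C=2
  Job 2: burst=2, C=4
  Job 3: burst=6, C=10
  Job 4: burst=8, C=18
  Job 5: burst=11, C=29
  Job 6: burst=15, C=44
Average completion = 107/6 = 17.8333

17.8333


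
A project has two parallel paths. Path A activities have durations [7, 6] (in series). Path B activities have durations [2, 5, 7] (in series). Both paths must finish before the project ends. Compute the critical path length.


Path A total = 7 + 6 = 13
Path B total = 2 + 5 + 7 = 14
Critical path = longest path = max(13, 14) = 14

14


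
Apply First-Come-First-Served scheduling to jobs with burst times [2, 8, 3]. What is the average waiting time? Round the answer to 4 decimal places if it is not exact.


FCFS order (as given): [2, 8, 3]
Waiting times:
  Job 1: wait = 0
  Job 2: wait = 2
  Job 3: wait = 10
Sum of waiting times = 12
Average waiting time = 12/3 = 4.0

4.0


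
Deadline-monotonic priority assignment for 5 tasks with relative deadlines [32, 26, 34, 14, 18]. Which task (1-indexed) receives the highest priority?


Sort tasks by relative deadline (ascending):
  Task 4: deadline = 14
  Task 5: deadline = 18
  Task 2: deadline = 26
  Task 1: deadline = 32
  Task 3: deadline = 34
Priority order (highest first): [4, 5, 2, 1, 3]
Highest priority task = 4

4


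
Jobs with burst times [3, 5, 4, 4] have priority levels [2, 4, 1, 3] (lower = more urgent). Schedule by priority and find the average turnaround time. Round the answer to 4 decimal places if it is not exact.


Sort by priority (ascending = highest first):
Order: [(1, 4), (2, 3), (3, 4), (4, 5)]
Completion times:
  Priority 1, burst=4, C=4
  Priority 2, burst=3, C=7
  Priority 3, burst=4, C=11
  Priority 4, burst=5, C=16
Average turnaround = 38/4 = 9.5

9.5


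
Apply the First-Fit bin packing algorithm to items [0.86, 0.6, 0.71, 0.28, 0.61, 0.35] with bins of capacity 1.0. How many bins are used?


Place items sequentially using First-Fit:
  Item 0.86 -> new Bin 1
  Item 0.6 -> new Bin 2
  Item 0.71 -> new Bin 3
  Item 0.28 -> Bin 2 (now 0.88)
  Item 0.61 -> new Bin 4
  Item 0.35 -> Bin 4 (now 0.96)
Total bins used = 4

4


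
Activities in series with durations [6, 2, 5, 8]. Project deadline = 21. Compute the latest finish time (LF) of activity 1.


LF(activity 1) = deadline - sum of successor durations
Successors: activities 2 through 4 with durations [2, 5, 8]
Sum of successor durations = 15
LF = 21 - 15 = 6

6


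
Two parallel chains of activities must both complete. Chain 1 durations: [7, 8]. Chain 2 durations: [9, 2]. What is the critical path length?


Path A total = 7 + 8 = 15
Path B total = 9 + 2 = 11
Critical path = longest path = max(15, 11) = 15

15


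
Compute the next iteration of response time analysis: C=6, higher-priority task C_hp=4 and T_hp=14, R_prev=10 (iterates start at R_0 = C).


R_next = C + ceil(R_prev / T_hp) * C_hp
ceil(10 / 14) = ceil(0.7143) = 1
Interference = 1 * 4 = 4
R_next = 6 + 4 = 10
R_next = R_prev, so the iteration has converged (response time = 10).

10


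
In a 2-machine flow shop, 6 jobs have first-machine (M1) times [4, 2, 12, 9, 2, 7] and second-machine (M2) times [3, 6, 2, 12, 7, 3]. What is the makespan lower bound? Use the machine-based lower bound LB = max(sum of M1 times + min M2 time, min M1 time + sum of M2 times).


LB1 = sum(M1 times) + min(M2 times) = 36 + 2 = 38
LB2 = min(M1 times) + sum(M2 times) = 2 + 33 = 35
Lower bound = max(LB1, LB2) = max(38, 35) = 38

38


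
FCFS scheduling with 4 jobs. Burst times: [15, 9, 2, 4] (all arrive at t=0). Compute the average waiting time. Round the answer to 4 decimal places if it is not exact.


FCFS order (as given): [15, 9, 2, 4]
Waiting times:
  Job 1: wait = 0
  Job 2: wait = 15
  Job 3: wait = 24
  Job 4: wait = 26
Sum of waiting times = 65
Average waiting time = 65/4 = 16.25

16.25


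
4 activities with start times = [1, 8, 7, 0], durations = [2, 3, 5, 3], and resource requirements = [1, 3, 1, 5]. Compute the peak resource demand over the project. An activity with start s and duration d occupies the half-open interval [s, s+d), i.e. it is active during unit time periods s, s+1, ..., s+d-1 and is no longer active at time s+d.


Each activity i is active on [start_i, start_i + duration_i).
Compute total resource usage per time slot:
  t=0: active resources = [5], total = 5
  t=1: active resources = [1, 5], total = 6
  t=2: active resources = [1, 5], total = 6
  t=3: active resources = [], total = 0
  t=4: active resources = [], total = 0
  t=5: active resources = [], total = 0
  t=6: active resources = [], total = 0
  t=7: active resources = [1], total = 1
  t=8: active resources = [3, 1], total = 4
  t=9: active resources = [3, 1], total = 4
  t=10: active resources = [3, 1], total = 4
  t=11: active resources = [1], total = 1
Peak resource demand = 6

6


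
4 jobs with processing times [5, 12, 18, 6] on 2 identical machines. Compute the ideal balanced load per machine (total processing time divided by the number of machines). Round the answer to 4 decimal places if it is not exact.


Total processing time = 5 + 12 + 18 + 6 = 41
Number of machines = 2
Ideal balanced load = 41 / 2 = 20.5

20.5


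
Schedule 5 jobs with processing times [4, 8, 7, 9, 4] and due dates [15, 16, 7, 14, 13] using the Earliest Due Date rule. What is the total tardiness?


Sort by due date (EDD order): [(7, 7), (4, 13), (9, 14), (4, 15), (8, 16)]
Compute completion times and tardiness:
  Job 1: p=7, d=7, C=7, tardiness=max(0,7-7)=0
  Job 2: p=4, d=13, C=11, tardiness=max(0,11-13)=0
  Job 3: p=9, d=14, C=20, tardiness=max(0,20-14)=6
  Job 4: p=4, d=15, C=24, tardiness=max(0,24-15)=9
  Job 5: p=8, d=16, C=32, tardiness=max(0,32-16)=16
Total tardiness = 31

31


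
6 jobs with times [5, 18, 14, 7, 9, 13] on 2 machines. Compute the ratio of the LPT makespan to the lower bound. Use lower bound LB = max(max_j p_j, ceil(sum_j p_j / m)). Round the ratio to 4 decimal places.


LPT order: [18, 14, 13, 9, 7, 5]
Machine loads after assignment: [34, 32]
LPT makespan = 34
Lower bound = max(max_job, ceil(total/2)) = max(18, 33) = 33
Ratio = 34 / 33 = 1.0303

1.0303


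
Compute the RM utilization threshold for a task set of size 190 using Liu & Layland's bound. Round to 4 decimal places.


Compute 2^(1/190) = 1.0036548056
Subtract 1: 1.0036548056 - 1 = 0.0036548056
Multiply by n: 190 * 0.0036548056 = 0.6944130640
Round to 4 dp: 0.6944

0.6944


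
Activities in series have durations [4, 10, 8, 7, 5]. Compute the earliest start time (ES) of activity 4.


Activity 4 starts after activities 1 through 3 complete.
Predecessor durations: [4, 10, 8]
ES = 4 + 10 + 8 = 22

22


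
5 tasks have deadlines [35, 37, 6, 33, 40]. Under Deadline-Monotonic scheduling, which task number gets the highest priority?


Sort tasks by relative deadline (ascending):
  Task 3: deadline = 6
  Task 4: deadline = 33
  Task 1: deadline = 35
  Task 2: deadline = 37
  Task 5: deadline = 40
Priority order (highest first): [3, 4, 1, 2, 5]
Highest priority task = 3

3


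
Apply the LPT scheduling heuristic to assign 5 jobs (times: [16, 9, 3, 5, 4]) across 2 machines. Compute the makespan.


Sort jobs in decreasing order (LPT): [16, 9, 5, 4, 3]
Assign each job to the least loaded machine:
  Machine 1: jobs [16, 3], load = 19
  Machine 2: jobs [9, 5, 4], load = 18
Makespan = max load = 19

19


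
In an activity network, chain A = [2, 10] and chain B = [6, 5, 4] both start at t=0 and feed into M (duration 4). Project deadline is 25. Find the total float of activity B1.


Forward pass: ES(B1) = sum of predecessors on chain B = 0
EF = ES + duration = 0 + 6 = 6
Backward pass: LF(M) = deadline = 25; LS(M) = 25 - 4 = 21
LF(B1) = LS(M) - sum(successors on chain B) = 21 - 9 = 12
LS = LF - duration = 12 - 6 = 6
Total float = LS - ES = 6 - 0 = 6

6


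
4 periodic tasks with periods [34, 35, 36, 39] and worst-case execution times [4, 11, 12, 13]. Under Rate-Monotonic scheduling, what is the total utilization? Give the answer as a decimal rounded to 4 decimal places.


Compute individual utilizations (exact fractions):
  Task 1: C/T = 4/34 = 2/17 (approx. 0.1176)
  Task 2: C/T = 11/35 (approx. 0.3143)
  Task 3: C/T = 12/36 = 1/3 (approx. 0.3333)
  Task 4: C/T = 13/39 = 1/3 (approx. 0.3333)
Total utilization U = 2/17 + 11/35 + 1/3 + 1/3 = 1961/1785
Rounded to 4 decimal places: U = 1.0986
RM (Liu & Layland) bound for 4 tasks = 0.756828; compare with U = 1961/1785 (approx. 1.098599)
U > 1, so the task set is not schedulable (processor overloaded).

1.0986


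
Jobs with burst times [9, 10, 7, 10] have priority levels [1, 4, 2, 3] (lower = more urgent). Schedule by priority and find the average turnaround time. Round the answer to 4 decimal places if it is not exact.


Sort by priority (ascending = highest first):
Order: [(1, 9), (2, 7), (3, 10), (4, 10)]
Completion times:
  Priority 1, burst=9, C=9
  Priority 2, burst=7, C=16
  Priority 3, burst=10, C=26
  Priority 4, burst=10, C=36
Average turnaround = 87/4 = 21.75

21.75


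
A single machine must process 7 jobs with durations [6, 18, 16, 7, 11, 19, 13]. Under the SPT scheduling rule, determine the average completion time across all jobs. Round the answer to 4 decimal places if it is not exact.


Sort jobs by processing time (SPT order): [6, 7, 11, 13, 16, 18, 19]
Compute completion times sequentially:
  Job 1: processing = 6, completes at 6
  Job 2: processing = 7, completes at 13
  Job 3: processing = 11, completes at 24
  Job 4: processing = 13, completes at 37
  Job 5: processing = 16, completes at 53
  Job 6: processing = 18, completes at 71
  Job 7: processing = 19, completes at 90
Sum of completion times = 294
Average completion time = 294/7 = 42.0

42.0


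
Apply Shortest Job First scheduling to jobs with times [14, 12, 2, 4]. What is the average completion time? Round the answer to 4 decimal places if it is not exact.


SJF order (ascending): [2, 4, 12, 14]
Completion times:
  Job 1: burst=2, C=2
  Job 2: burst=4, C=6
  Job 3: burst=12, C=18
  Job 4: burst=14, C=32
Average completion = 58/4 = 14.5

14.5


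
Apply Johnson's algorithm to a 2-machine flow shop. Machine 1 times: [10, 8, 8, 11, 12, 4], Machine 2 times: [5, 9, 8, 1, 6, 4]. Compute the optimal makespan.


Apply Johnson's rule:
  Group 1 (a <= b): [(6, 4, 4), (2, 8, 9), (3, 8, 8)]
  Group 2 (a > b): [(5, 12, 6), (1, 10, 5), (4, 11, 1)]
Optimal job order: [6, 2, 3, 5, 1, 4]
Schedule:
  Job 6: M1 done at 4, M2 done at 8
  Job 2: M1 done at 12, M2 done at 21
  Job 3: M1 done at 20, M2 done at 29
  Job 5: M1 done at 32, M2 done at 38
  Job 1: M1 done at 42, M2 done at 47
  Job 4: M1 done at 53, M2 done at 54
Makespan = 54

54


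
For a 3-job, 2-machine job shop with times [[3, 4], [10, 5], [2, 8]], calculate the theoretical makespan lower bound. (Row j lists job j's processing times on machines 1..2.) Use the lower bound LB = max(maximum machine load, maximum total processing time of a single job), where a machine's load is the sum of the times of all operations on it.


Machine loads:
  Machine 1: 3 + 10 + 2 = 15
  Machine 2: 4 + 5 + 8 = 17
Max machine load = 17
Job totals:
  Job 1: 7
  Job 2: 15
  Job 3: 10
Max job total = 15
Lower bound = max(17, 15) = 17

17


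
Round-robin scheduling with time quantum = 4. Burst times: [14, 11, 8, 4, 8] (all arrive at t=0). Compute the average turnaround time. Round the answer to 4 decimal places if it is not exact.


Time quantum = 4
Execution trace:
  J1 runs 4 units, time = 4
  J2 runs 4 units, time = 8
  J3 runs 4 units, time = 12
  J4 runs 4 units, time = 16
  J5 runs 4 units, time = 20
  J1 runs 4 units, time = 24
  J2 runs 4 units, time = 28
  J3 runs 4 units, time = 32
  J5 runs 4 units, time = 36
  J1 runs 4 units, time = 40
  J2 runs 3 units, time = 43
  J1 runs 2 units, time = 45
Finish times: [45, 43, 32, 16, 36]
Average turnaround = 172/5 = 34.4

34.4


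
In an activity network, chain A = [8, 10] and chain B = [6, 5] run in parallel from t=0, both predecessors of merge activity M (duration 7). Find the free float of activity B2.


ES(B2) = sum of predecessors on chain B = 6
EF(B2) = ES + duration = 6 + 5 = 11
Successor of B2 is M. ES(M) = max(sum(A), sum(B)) = max(18, 11) = 18
Free float = ES(successor) - EF(current) = 18 - 11 = 7

7


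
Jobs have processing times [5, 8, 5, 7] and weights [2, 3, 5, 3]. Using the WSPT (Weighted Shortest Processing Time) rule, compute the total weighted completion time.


Compute p/w ratios and sort ascending (WSPT): [(5, 5), (7, 3), (5, 2), (8, 3)]
Compute weighted completion times:
  Job (p=5,w=5): C=5, w*C=5*5=25
  Job (p=7,w=3): C=12, w*C=3*12=36
  Job (p=5,w=2): C=17, w*C=2*17=34
  Job (p=8,w=3): C=25, w*C=3*25=75
Total weighted completion time = 170

170


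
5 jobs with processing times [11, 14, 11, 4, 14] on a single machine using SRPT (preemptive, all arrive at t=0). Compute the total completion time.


Since all jobs arrive at t=0, SRPT equals SPT ordering.
SPT order: [4, 11, 11, 14, 14]
Completion times:
  Job 1: p=4, C=4
  Job 2: p=11, C=15
  Job 3: p=11, C=26
  Job 4: p=14, C=40
  Job 5: p=14, C=54
Total completion time = 4 + 15 + 26 + 40 + 54 = 139

139


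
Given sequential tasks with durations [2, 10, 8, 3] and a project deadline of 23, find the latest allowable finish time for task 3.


LF(activity 3) = deadline - sum of successor durations
Successors: activities 4 through 4 with durations [3]
Sum of successor durations = 3
LF = 23 - 3 = 20

20


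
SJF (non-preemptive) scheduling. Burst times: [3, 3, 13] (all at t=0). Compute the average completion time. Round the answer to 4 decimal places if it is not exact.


SJF order (ascending): [3, 3, 13]
Completion times:
  Job 1: burst=3, C=3
  Job 2: burst=3, C=6
  Job 3: burst=13, C=19
Average completion = 28/3 = 9.3333

9.3333


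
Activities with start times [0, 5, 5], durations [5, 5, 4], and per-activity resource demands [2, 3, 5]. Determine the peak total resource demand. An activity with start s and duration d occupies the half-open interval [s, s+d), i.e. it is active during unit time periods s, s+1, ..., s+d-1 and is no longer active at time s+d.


Each activity i is active on [start_i, start_i + duration_i).
Compute total resource usage per time slot:
  t=0: active resources = [2], total = 2
  t=1: active resources = [2], total = 2
  t=2: active resources = [2], total = 2
  t=3: active resources = [2], total = 2
  t=4: active resources = [2], total = 2
  t=5: active resources = [3, 5], total = 8
  t=6: active resources = [3, 5], total = 8
  t=7: active resources = [3, 5], total = 8
  t=8: active resources = [3, 5], total = 8
  t=9: active resources = [3], total = 3
Peak resource demand = 8

8


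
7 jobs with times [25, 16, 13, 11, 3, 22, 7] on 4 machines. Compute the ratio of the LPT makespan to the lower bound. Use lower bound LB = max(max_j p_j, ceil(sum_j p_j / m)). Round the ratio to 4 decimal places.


LPT order: [25, 22, 16, 13, 11, 7, 3]
Machine loads after assignment: [25, 25, 23, 24]
LPT makespan = 25
Lower bound = max(max_job, ceil(total/4)) = max(25, 25) = 25
Ratio = 25 / 25 = 1.0

1.0


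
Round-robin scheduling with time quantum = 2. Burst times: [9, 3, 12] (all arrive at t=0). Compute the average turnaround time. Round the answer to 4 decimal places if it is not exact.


Time quantum = 2
Execution trace:
  J1 runs 2 units, time = 2
  J2 runs 2 units, time = 4
  J3 runs 2 units, time = 6
  J1 runs 2 units, time = 8
  J2 runs 1 units, time = 9
  J3 runs 2 units, time = 11
  J1 runs 2 units, time = 13
  J3 runs 2 units, time = 15
  J1 runs 2 units, time = 17
  J3 runs 2 units, time = 19
  J1 runs 1 units, time = 20
  J3 runs 2 units, time = 22
  J3 runs 2 units, time = 24
Finish times: [20, 9, 24]
Average turnaround = 53/3 = 17.6667

17.6667


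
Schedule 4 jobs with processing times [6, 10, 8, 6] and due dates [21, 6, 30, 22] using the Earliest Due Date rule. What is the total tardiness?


Sort by due date (EDD order): [(10, 6), (6, 21), (6, 22), (8, 30)]
Compute completion times and tardiness:
  Job 1: p=10, d=6, C=10, tardiness=max(0,10-6)=4
  Job 2: p=6, d=21, C=16, tardiness=max(0,16-21)=0
  Job 3: p=6, d=22, C=22, tardiness=max(0,22-22)=0
  Job 4: p=8, d=30, C=30, tardiness=max(0,30-30)=0
Total tardiness = 4

4


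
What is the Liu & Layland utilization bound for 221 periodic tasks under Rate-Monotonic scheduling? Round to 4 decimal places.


Compute 2^(1/221) = 1.0031413363
Subtract 1: 1.0031413363 - 1 = 0.0031413363
Multiply by n: 221 * 0.0031413363 = 0.6942353223
Round to 4 dp: 0.6942

0.6942


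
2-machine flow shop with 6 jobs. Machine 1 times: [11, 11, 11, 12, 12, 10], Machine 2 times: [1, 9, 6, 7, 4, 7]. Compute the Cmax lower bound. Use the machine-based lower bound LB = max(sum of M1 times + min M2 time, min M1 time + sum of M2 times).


LB1 = sum(M1 times) + min(M2 times) = 67 + 1 = 68
LB2 = min(M1 times) + sum(M2 times) = 10 + 34 = 44
Lower bound = max(LB1, LB2) = max(68, 44) = 68

68


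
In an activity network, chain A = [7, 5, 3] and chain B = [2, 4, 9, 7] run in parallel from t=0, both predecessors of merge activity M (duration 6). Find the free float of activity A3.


ES(A3) = sum of predecessors on chain A = 12
EF(A3) = ES + duration = 12 + 3 = 15
Successor of A3 is M. ES(M) = max(sum(A), sum(B)) = max(15, 22) = 22
Free float = ES(successor) - EF(current) = 22 - 15 = 7

7


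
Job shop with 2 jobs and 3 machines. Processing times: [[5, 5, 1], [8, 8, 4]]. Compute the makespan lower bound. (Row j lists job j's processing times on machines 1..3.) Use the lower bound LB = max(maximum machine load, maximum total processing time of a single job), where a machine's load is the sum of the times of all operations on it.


Machine loads:
  Machine 1: 5 + 8 = 13
  Machine 2: 5 + 8 = 13
  Machine 3: 1 + 4 = 5
Max machine load = 13
Job totals:
  Job 1: 11
  Job 2: 20
Max job total = 20
Lower bound = max(13, 20) = 20

20


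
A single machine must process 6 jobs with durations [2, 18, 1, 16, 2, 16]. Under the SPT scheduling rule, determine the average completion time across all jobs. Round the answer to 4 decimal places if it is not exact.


Sort jobs by processing time (SPT order): [1, 2, 2, 16, 16, 18]
Compute completion times sequentially:
  Job 1: processing = 1, completes at 1
  Job 2: processing = 2, completes at 3
  Job 3: processing = 2, completes at 5
  Job 4: processing = 16, completes at 21
  Job 5: processing = 16, completes at 37
  Job 6: processing = 18, completes at 55
Sum of completion times = 122
Average completion time = 122/6 = 20.3333

20.3333


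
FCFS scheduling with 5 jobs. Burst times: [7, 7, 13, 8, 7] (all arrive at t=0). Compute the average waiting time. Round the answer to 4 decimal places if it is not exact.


FCFS order (as given): [7, 7, 13, 8, 7]
Waiting times:
  Job 1: wait = 0
  Job 2: wait = 7
  Job 3: wait = 14
  Job 4: wait = 27
  Job 5: wait = 35
Sum of waiting times = 83
Average waiting time = 83/5 = 16.6

16.6


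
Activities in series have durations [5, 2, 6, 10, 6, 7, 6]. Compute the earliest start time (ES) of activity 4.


Activity 4 starts after activities 1 through 3 complete.
Predecessor durations: [5, 2, 6]
ES = 5 + 2 + 6 = 13

13


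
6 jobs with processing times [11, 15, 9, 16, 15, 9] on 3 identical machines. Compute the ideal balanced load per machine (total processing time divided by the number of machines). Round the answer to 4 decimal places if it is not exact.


Total processing time = 11 + 15 + 9 + 16 + 15 + 9 = 75
Number of machines = 3
Ideal balanced load = 75 / 3 = 25.0

25.0


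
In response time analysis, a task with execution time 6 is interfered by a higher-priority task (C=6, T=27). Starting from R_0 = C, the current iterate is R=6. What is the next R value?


R_next = C + ceil(R_prev / T_hp) * C_hp
ceil(6 / 27) = ceil(0.2222) = 1
Interference = 1 * 6 = 6
R_next = 6 + 6 = 12

12


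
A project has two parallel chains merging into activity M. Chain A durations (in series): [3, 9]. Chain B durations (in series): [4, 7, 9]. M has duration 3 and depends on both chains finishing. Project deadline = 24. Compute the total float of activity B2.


Forward pass: ES(B2) = sum of predecessors on chain B = 4
EF = ES + duration = 4 + 7 = 11
Backward pass: LF(M) = deadline = 24; LS(M) = 24 - 3 = 21
LF(B2) = LS(M) - sum(successors on chain B) = 21 - 9 = 12
LS = LF - duration = 12 - 7 = 5
Total float = LS - ES = 5 - 4 = 1

1


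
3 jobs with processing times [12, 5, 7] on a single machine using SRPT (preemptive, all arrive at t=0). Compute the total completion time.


Since all jobs arrive at t=0, SRPT equals SPT ordering.
SPT order: [5, 7, 12]
Completion times:
  Job 1: p=5, C=5
  Job 2: p=7, C=12
  Job 3: p=12, C=24
Total completion time = 5 + 12 + 24 = 41

41


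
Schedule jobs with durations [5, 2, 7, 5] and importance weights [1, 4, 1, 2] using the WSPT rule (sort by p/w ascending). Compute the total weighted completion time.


Compute p/w ratios and sort ascending (WSPT): [(2, 4), (5, 2), (5, 1), (7, 1)]
Compute weighted completion times:
  Job (p=2,w=4): C=2, w*C=4*2=8
  Job (p=5,w=2): C=7, w*C=2*7=14
  Job (p=5,w=1): C=12, w*C=1*12=12
  Job (p=7,w=1): C=19, w*C=1*19=19
Total weighted completion time = 53

53


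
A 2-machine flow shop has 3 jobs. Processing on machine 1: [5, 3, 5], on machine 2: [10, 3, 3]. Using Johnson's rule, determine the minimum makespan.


Apply Johnson's rule:
  Group 1 (a <= b): [(2, 3, 3), (1, 5, 10)]
  Group 2 (a > b): [(3, 5, 3)]
Optimal job order: [2, 1, 3]
Schedule:
  Job 2: M1 done at 3, M2 done at 6
  Job 1: M1 done at 8, M2 done at 18
  Job 3: M1 done at 13, M2 done at 21
Makespan = 21

21


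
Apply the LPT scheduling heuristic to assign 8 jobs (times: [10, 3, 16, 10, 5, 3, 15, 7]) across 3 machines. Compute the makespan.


Sort jobs in decreasing order (LPT): [16, 15, 10, 10, 7, 5, 3, 3]
Assign each job to the least loaded machine:
  Machine 1: jobs [16, 5, 3], load = 24
  Machine 2: jobs [15, 7], load = 22
  Machine 3: jobs [10, 10, 3], load = 23
Makespan = max load = 24

24


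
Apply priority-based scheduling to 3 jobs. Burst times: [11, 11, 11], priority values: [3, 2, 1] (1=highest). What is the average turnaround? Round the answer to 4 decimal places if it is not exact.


Sort by priority (ascending = highest first):
Order: [(1, 11), (2, 11), (3, 11)]
Completion times:
  Priority 1, burst=11, C=11
  Priority 2, burst=11, C=22
  Priority 3, burst=11, C=33
Average turnaround = 66/3 = 22.0

22.0


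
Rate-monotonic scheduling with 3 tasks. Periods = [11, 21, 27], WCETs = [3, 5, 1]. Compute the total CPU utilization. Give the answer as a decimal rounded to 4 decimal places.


Compute individual utilizations (exact fractions):
  Task 1: C/T = 3/11 (approx. 0.2727)
  Task 2: C/T = 5/21 (approx. 0.2381)
  Task 3: C/T = 1/27 (approx. 0.037)
Total utilization U = 3/11 + 5/21 + 1/27 = 1139/2079
Rounded to 4 decimal places: U = 0.5479
RM (Liu & Layland) bound for 3 tasks = 0.779763; compare with U = 1139/2079 (approx. 0.547860)
U <= bound, so schedulable by RM sufficient condition.

0.5479


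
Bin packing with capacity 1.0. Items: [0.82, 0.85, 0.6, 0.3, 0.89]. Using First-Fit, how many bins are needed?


Place items sequentially using First-Fit:
  Item 0.82 -> new Bin 1
  Item 0.85 -> new Bin 2
  Item 0.6 -> new Bin 3
  Item 0.3 -> Bin 3 (now 0.9)
  Item 0.89 -> new Bin 4
Total bins used = 4

4


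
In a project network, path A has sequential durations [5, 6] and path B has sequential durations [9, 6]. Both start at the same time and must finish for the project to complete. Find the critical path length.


Path A total = 5 + 6 = 11
Path B total = 9 + 6 = 15
Critical path = longest path = max(11, 15) = 15

15


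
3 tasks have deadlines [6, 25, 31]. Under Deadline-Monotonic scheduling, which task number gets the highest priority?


Sort tasks by relative deadline (ascending):
  Task 1: deadline = 6
  Task 2: deadline = 25
  Task 3: deadline = 31
Priority order (highest first): [1, 2, 3]
Highest priority task = 1

1


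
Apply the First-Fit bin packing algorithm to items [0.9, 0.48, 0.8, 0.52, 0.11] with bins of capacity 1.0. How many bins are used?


Place items sequentially using First-Fit:
  Item 0.9 -> new Bin 1
  Item 0.48 -> new Bin 2
  Item 0.8 -> new Bin 3
  Item 0.52 -> Bin 2 (now 1.0)
  Item 0.11 -> Bin 3 (now 0.91)
Total bins used = 3

3


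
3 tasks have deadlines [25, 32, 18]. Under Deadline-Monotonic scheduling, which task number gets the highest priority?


Sort tasks by relative deadline (ascending):
  Task 3: deadline = 18
  Task 1: deadline = 25
  Task 2: deadline = 32
Priority order (highest first): [3, 1, 2]
Highest priority task = 3

3


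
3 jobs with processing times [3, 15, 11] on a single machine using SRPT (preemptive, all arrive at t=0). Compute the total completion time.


Since all jobs arrive at t=0, SRPT equals SPT ordering.
SPT order: [3, 11, 15]
Completion times:
  Job 1: p=3, C=3
  Job 2: p=11, C=14
  Job 3: p=15, C=29
Total completion time = 3 + 14 + 29 = 46

46


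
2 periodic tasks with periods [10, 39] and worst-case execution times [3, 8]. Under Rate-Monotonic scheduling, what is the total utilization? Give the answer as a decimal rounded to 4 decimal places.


Compute individual utilizations (exact fractions):
  Task 1: C/T = 3/10 (approx. 0.3)
  Task 2: C/T = 8/39 (approx. 0.2051)
Total utilization U = 3/10 + 8/39 = 197/390
Rounded to 4 decimal places: U = 0.5051
RM (Liu & Layland) bound for 2 tasks = 0.828427; compare with U = 197/390 (approx. 0.505128)
U <= bound, so schedulable by RM sufficient condition.

0.5051


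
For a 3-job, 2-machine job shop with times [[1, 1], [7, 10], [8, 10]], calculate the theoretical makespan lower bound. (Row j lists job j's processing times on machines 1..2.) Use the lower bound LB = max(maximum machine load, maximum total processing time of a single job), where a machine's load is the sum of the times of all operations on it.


Machine loads:
  Machine 1: 1 + 7 + 8 = 16
  Machine 2: 1 + 10 + 10 = 21
Max machine load = 21
Job totals:
  Job 1: 2
  Job 2: 17
  Job 3: 18
Max job total = 18
Lower bound = max(21, 18) = 21

21


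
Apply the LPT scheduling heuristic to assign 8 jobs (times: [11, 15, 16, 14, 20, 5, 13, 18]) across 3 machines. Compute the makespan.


Sort jobs in decreasing order (LPT): [20, 18, 16, 15, 14, 13, 11, 5]
Assign each job to the least loaded machine:
  Machine 1: jobs [20, 13], load = 33
  Machine 2: jobs [18, 14, 5], load = 37
  Machine 3: jobs [16, 15, 11], load = 42
Makespan = max load = 42

42


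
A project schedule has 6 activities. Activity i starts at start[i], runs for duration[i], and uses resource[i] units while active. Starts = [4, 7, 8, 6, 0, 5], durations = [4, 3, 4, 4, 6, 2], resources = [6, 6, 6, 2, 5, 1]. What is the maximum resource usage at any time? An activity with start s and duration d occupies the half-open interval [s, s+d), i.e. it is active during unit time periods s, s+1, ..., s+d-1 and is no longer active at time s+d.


Each activity i is active on [start_i, start_i + duration_i).
Compute total resource usage per time slot:
  t=0: active resources = [5], total = 5
  t=1: active resources = [5], total = 5
  t=2: active resources = [5], total = 5
  t=3: active resources = [5], total = 5
  t=4: active resources = [6, 5], total = 11
  t=5: active resources = [6, 5, 1], total = 12
  t=6: active resources = [6, 2, 1], total = 9
  t=7: active resources = [6, 6, 2], total = 14
  t=8: active resources = [6, 6, 2], total = 14
  t=9: active resources = [6, 6, 2], total = 14
  t=10: active resources = [6], total = 6
  t=11: active resources = [6], total = 6
Peak resource demand = 14

14


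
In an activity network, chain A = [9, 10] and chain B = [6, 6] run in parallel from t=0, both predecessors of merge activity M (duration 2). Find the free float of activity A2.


ES(A2) = sum of predecessors on chain A = 9
EF(A2) = ES + duration = 9 + 10 = 19
Successor of A2 is M. ES(M) = max(sum(A), sum(B)) = max(19, 12) = 19
Free float = ES(successor) - EF(current) = 19 - 19 = 0

0


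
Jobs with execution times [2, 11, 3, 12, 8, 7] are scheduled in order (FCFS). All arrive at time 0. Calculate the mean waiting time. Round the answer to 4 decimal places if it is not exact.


FCFS order (as given): [2, 11, 3, 12, 8, 7]
Waiting times:
  Job 1: wait = 0
  Job 2: wait = 2
  Job 3: wait = 13
  Job 4: wait = 16
  Job 5: wait = 28
  Job 6: wait = 36
Sum of waiting times = 95
Average waiting time = 95/6 = 15.8333

15.8333


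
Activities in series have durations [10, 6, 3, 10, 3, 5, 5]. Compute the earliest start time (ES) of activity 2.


Activity 2 starts after activities 1 through 1 complete.
Predecessor durations: [10]
ES = 10 = 10

10


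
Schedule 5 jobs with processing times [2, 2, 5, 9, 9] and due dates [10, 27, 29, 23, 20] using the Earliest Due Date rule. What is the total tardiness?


Sort by due date (EDD order): [(2, 10), (9, 20), (9, 23), (2, 27), (5, 29)]
Compute completion times and tardiness:
  Job 1: p=2, d=10, C=2, tardiness=max(0,2-10)=0
  Job 2: p=9, d=20, C=11, tardiness=max(0,11-20)=0
  Job 3: p=9, d=23, C=20, tardiness=max(0,20-23)=0
  Job 4: p=2, d=27, C=22, tardiness=max(0,22-27)=0
  Job 5: p=5, d=29, C=27, tardiness=max(0,27-29)=0
Total tardiness = 0

0


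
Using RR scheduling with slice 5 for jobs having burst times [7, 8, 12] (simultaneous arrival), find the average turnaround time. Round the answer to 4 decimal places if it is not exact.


Time quantum = 5
Execution trace:
  J1 runs 5 units, time = 5
  J2 runs 5 units, time = 10
  J3 runs 5 units, time = 15
  J1 runs 2 units, time = 17
  J2 runs 3 units, time = 20
  J3 runs 5 units, time = 25
  J3 runs 2 units, time = 27
Finish times: [17, 20, 27]
Average turnaround = 64/3 = 21.3333

21.3333
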